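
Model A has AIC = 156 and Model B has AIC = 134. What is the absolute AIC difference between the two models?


|AIC_A - AIC_B| = |156 - 134| = 22.
Model B is preferred (lower AIC).

22


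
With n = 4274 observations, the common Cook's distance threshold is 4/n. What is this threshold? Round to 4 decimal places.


Using the rule of thumb:
Threshold = 4 / 4274 = 0.0009.

0.0009


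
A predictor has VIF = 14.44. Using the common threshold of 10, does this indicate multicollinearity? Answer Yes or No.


The threshold is 10.
VIF = 14.44 is >= 10.
Multicollinearity indication: Yes.

Yes


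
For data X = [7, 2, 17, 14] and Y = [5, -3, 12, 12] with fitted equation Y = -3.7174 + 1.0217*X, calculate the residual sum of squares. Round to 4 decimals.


Compute predicted values, then residuals = yi - yhat_i.
Residuals: [1.5655, -1.3260, -1.6515, 1.4136].
SSres = sum(residual^2) = 8.9348.

8.9348


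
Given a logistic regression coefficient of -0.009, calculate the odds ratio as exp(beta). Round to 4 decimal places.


exp(-0.009) = 0.9910.
So the odds ratio is 0.9910.

0.9910


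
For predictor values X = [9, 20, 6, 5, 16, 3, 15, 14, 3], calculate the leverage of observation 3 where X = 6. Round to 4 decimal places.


Compute xbar = 10.1111 with n = 9 observations.
SXX = 316.8889.
Leverage = 1/9 + (6 - 10.1111)^2/316.8889 = 0.1644.

0.1644


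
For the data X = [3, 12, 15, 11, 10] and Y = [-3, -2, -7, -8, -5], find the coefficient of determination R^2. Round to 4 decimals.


Fit the OLS line: b0 = -2.2817, b1 = -0.2665.
SSres = 20.4036.
SStot = 26.0000.
R^2 = 1 - 20.4036/26.0000 = 0.2152.

0.2152


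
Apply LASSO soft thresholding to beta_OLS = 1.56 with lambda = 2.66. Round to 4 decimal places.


Check: |1.56| = 1.56 vs lambda = 2.66.
Since |beta| <= lambda, the coefficient is set to 0.
Soft-thresholded coefficient = 0.0000.

0.0000


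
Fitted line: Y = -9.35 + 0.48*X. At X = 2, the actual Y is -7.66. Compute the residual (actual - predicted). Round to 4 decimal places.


Predicted = -9.35 + 0.48 * 2 = -8.3900.
Residual = -7.66 - -8.3900 = 0.7300.

0.7300


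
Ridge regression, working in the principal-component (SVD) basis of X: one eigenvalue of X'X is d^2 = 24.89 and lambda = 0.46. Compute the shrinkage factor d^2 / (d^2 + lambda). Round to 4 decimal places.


d^2 + lambda = 24.89 + 0.46 = 25.3500.
Shrinkage factor = 24.89/25.3500 = 0.9819.

0.9819


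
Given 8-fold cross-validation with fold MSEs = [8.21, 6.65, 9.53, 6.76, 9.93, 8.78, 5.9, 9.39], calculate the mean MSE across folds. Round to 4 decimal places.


Sum of fold MSEs = 65.1500.
Average = 65.1500 / 8 = 8.1438.

8.1438


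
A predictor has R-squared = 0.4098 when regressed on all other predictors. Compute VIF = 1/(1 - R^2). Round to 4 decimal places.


Denominator: 1 - 0.4098 = 0.5902.
VIF = 1 / 0.5902 = 1.6943.

1.6943


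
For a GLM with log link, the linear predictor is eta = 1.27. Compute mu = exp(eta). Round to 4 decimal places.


The inverse log link gives:
mu = exp(1.27) = 3.5609.

3.5609


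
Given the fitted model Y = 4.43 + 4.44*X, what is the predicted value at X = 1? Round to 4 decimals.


Substitute X = 1 into the equation:
Y = 4.43 + 4.44 * 1 = 4.43 + 4.4400 = 8.8700.

8.8700


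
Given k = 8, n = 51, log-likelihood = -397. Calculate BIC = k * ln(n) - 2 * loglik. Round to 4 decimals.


Compute k*ln(n) = 8*ln(51) = 8*3.931826 = 31.454608.
Then -2*loglik = 794.
BIC = 31.454608 + 794 = 825.454608, which rounds to 825.4546.

825.4546


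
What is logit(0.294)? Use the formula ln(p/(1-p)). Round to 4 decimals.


1 - p = 0.706.
p/(1-p) = 0.4164.
logit = ln(0.4164) = -0.8760.

-0.8760


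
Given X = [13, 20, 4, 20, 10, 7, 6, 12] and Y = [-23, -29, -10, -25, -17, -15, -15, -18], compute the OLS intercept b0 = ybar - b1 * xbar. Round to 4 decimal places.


First find the slope: b1 = -0.9844.
Means: xbar = 11.5000, ybar = -19.0000.
b0 = ybar - b1 * xbar = -19.0000 - -0.9844 * 11.5000 = -7.6797.

-7.6797


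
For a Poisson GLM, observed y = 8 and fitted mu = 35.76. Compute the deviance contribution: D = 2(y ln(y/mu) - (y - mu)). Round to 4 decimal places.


First: ln(8/35.76) = -1.497388.
Then: 8 * -1.497388 = -11.979104.
y - mu = 8 - 35.76 = -27.76.
D = 2(-11.979104 - -27.76) = 31.561792, which rounds to 31.5618.

31.5618


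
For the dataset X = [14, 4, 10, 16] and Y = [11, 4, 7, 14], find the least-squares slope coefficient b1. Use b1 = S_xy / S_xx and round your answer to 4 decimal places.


The sample means are xbar = 11.0000 and ybar = 9.0000.
Compute S_xx = 84.0000 and S_xy = 68.0000.
Slope b1 = S_xy / S_xx = 68.0000 / 84.0000 = 0.8095.

0.8095


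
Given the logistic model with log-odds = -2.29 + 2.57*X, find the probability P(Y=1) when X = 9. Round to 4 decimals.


z = -2.29 + 2.57 * 9 = 20.8400.
Sigmoid: P = 1 / (1 + exp(-20.8400)) = 1.0000.

1.0000


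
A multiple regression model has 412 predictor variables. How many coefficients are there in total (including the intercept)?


Each predictor gets one coefficient, plus one intercept.
Total parameters = 412 + 1 = 413.

413


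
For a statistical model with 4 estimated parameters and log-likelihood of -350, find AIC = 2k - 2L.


AIC = 2*4 - 2*(-350).
= 8 + 700 = 708.

708


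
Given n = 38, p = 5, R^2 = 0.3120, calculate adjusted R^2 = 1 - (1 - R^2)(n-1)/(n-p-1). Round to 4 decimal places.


Using the formula:
(1 - 0.3120) = 0.6880.
Multiply by 37/32: 0.6880 * 37 = 25.4560, then 25.4560 / 32 = 0.7955.
Adj R^2 = 1 - 0.7955 = 0.2045.

0.2045


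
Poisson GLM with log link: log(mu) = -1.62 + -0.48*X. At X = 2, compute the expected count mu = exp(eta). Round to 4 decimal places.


Compute eta = -1.62 + -0.48 * 2 = -2.5800.
Apply inverse link: mu = e^-2.5800 = 0.0758.

0.0758


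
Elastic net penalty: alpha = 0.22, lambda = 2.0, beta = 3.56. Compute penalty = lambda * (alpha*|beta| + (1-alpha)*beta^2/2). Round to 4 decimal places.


alpha * |beta| = 0.22 * 3.56 = 0.7832.
(1-alpha) * beta^2/2 = 0.78 * 12.6736/2 = 4.9427.
Total = 2.0 * (0.7832 + 4.9427) = 11.4518.

11.4518


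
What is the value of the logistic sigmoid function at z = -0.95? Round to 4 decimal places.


Compute exp(0.9500) = 2.5857.
Sigmoid = 1 / (1 + 2.5857) = 1 / 3.5857 = 0.2789.

0.2789


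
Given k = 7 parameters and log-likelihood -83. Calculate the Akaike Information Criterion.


Compute:
2k = 2*7 = 14.
-2*loglik = -2*(-83) = 166.
AIC = 14 + 166 = 180.

180


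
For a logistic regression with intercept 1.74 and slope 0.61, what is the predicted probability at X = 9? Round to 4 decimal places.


Linear predictor: z = 1.74 + 0.61 * 9 = 7.2300.
P = 1/(1 + exp(-7.2300)) = 1/(1 + 0.0007) = 0.9993.

0.9993


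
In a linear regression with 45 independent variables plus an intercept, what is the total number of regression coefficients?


Including the intercept, the model has 45 predictor coefficients + 1 intercept.
Total = 46.

46


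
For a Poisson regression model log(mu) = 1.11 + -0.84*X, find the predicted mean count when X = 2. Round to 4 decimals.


Compute eta = 1.11 + -0.84 * 2 = -0.5700.
Apply inverse link: mu = e^-0.5700 = 0.5655.

0.5655


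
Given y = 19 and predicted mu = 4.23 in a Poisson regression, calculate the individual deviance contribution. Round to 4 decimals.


y/mu = 19/4.23 = 4.491726 (approx.), and ln(19/4.23) = 1.502237.
y * ln(y/mu) = 19 * 1.502237 = 28.542503.
y - mu = 14.77.
D = 2 * (28.542503 - 14.77) = 27.545006, which rounds to 27.5450.

27.5450


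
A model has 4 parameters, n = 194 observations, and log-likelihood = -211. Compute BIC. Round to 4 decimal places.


k * ln(n) = 4 * ln(194) = 4 * 5.267858 = 21.071432.
-2 * loglik = -2 * (-211) = 422.
BIC = 21.071432 + 422 = 443.071432, which rounds to 443.0714.

443.0714


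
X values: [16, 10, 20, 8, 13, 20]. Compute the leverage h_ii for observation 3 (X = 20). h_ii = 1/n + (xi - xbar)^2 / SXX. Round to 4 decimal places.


n = 6, xbar = 14.5000.
SXX = sum((xi - xbar)^2) = 127.5000.
h = 1/6 + (20 - 14.5000)^2 / 127.5000 = 0.4039.

0.4039


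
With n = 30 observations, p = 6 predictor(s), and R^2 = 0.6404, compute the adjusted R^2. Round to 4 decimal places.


Plug in: Adj R^2 = 1 - (1 - 0.6404) * 29/23.
= 1 - 0.3596 * 29/23
= 1 - 10.4284 / 23
= 1 - 0.4534 = 0.5466.

0.5466


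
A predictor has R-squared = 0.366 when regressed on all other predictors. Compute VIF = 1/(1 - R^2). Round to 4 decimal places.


Denominator: 1 - 0.366 = 0.634.
VIF = 1 / 0.634 = 1.5773.

1.5773


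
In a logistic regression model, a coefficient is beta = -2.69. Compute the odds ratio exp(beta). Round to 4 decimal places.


exp(-2.69) = 0.0679.
So the odds ratio is 0.0679.

0.0679


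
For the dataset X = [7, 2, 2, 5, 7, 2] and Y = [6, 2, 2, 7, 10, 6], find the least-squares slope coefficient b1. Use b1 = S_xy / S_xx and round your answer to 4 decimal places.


First compute the means: xbar = 4.1667, ybar = 5.5000.
Then S_xx = sum((xi - xbar)^2) = 30.8333.
S_xy = sum((xi - xbar)(yi - ybar)) = 29.5000.
b1 = S_xy / S_xx = 29.5000 / 30.8333 = 0.9568.

0.9568


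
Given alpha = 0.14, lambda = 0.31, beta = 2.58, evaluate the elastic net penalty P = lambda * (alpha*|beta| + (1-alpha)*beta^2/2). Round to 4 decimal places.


Compute:
L1 = 0.14 * 2.58 = 0.3612.
L2 = 0.86 * 2.58^2 / 2 = 2.8623.
Penalty = 0.31 * (0.3612 + 2.8623) = 0.9993.

0.9993


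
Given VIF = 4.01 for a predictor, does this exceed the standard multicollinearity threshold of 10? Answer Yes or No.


Compare VIF = 4.01 to the threshold of 10.
4.01 < 10, so the answer is No.

No


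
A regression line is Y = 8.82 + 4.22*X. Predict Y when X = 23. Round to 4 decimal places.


Predicted value:
Y = 8.82 + (4.22)(23) = 8.82 + 97.0600 = 105.8800.

105.8800


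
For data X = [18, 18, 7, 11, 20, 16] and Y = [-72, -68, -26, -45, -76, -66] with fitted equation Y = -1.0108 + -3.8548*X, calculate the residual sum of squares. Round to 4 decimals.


Predicted values from Y = -1.0108 + -3.8548*X.
Residuals: [-1.6028, 2.3972, 1.9944, -1.5864, 2.1068, -3.3124].
SSres = 30.2204.

30.2204


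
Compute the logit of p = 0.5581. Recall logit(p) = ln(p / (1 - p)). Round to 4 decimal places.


Compute the odds: 0.5581/0.4419 = 1.2630.
Take the natural log: ln(1.2630) = 0.2335.

0.2335


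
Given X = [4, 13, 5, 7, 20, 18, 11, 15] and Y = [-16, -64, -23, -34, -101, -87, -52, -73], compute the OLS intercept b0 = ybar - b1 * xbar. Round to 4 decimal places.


First find the slope: b1 = -5.1266.
Means: xbar = 11.6250, ybar = -56.2500.
b0 = ybar - b1 * xbar = -56.2500 - -5.1266 * 11.6250 = 3.3464.

3.3464


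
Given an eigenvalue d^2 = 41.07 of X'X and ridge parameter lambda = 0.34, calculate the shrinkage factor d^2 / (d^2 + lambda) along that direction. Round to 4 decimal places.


Compute the denominator: 41.07 + 0.34 = 41.4100.
Shrinkage factor = 41.07 / 41.4100 = 0.9918.

0.9918


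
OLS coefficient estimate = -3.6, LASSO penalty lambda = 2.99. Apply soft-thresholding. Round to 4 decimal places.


|beta_OLS| = 3.6.
lambda = 2.99.
Since |beta| > lambda, coefficient = sign(beta)*(|beta| - lambda) = -0.6100.
Result = -0.6100.

-0.6100


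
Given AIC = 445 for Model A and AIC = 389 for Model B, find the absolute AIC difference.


|AIC_A - AIC_B| = |445 - 389| = 56.
Model B is preferred (lower AIC).

56


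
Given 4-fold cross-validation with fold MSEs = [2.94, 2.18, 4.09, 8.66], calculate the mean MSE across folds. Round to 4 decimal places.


Add all fold MSEs: 17.8700.
Divide by k = 4: 17.8700/4 = 4.4675.

4.4675


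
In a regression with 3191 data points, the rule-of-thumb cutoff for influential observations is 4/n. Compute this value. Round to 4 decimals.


The threshold is 4/n.
4/3191 = 0.0013.

0.0013


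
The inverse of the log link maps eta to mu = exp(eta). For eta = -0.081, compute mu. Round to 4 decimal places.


The inverse log link gives:
mu = exp(-0.081) = 0.9222.

0.9222


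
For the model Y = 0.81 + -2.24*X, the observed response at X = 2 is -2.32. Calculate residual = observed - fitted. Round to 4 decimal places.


Fitted value at X = 2 is yhat = 0.81 + -2.24*2 = -3.6700.
Residual = -2.32 - -3.6700 = 1.3500.

1.3500


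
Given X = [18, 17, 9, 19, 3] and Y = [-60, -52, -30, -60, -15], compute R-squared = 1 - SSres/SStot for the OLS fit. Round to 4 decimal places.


After computing the OLS fit (b0=-5.4295, b1=-2.8766):
SSres = 15.8620, SStot = 1611.2000.
R^2 = 1 - 15.8620/1611.2000 = 0.9902.

0.9902


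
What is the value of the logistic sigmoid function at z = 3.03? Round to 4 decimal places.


Compute exp(-3.0300) = 0.0483.
Sigmoid = 1 / (1 + 0.0483) = 1 / 1.0483 = 0.9539.

0.9539


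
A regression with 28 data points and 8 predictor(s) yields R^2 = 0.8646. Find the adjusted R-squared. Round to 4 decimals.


Using the formula:
(1 - 0.8646) = 0.1354.
Multiply by 27/19: 0.1354 * 27 = 3.6558, then 3.6558 / 19 = 0.1924.
Adj R^2 = 1 - 0.1924 = 0.8076.

0.8076


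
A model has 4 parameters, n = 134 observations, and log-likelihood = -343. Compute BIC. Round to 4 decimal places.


Compute k*ln(n) = 4*ln(134) = 4*4.897840 = 19.591360.
Then -2*loglik = 686.
BIC = 19.591360 + 686 = 705.591360, which rounds to 705.5914.

705.5914


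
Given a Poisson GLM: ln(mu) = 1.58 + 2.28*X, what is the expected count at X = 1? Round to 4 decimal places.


Linear predictor: eta = 1.58 + (2.28)(1) = 3.8600.
Expected count: mu = exp(3.8600) = 47.4654.

47.4654


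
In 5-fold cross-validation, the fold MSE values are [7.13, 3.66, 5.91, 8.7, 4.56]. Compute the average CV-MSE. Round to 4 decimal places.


Sum of fold MSEs = 29.9600.
Average = 29.9600 / 5 = 5.9920.

5.9920


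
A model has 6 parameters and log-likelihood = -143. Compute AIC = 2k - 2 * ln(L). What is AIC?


Compute:
2k = 2*6 = 12.
-2*loglik = -2*(-143) = 286.
AIC = 12 + 286 = 298.

298


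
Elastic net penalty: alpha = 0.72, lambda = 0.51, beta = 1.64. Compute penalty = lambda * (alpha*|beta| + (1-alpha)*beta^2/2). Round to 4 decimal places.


alpha * |beta| = 0.72 * 1.64 = 1.1808.
(1-alpha) * beta^2/2 = 0.28 * 2.6896/2 = 0.3765.
Total = 0.51 * (1.1808 + 0.3765) = 0.7942.

0.7942


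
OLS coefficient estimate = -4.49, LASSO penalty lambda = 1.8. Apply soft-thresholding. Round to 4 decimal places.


|beta_OLS| = 4.49.
lambda = 1.8.
Since |beta| > lambda, coefficient = sign(beta)*(|beta| - lambda) = -2.6900.
Result = -2.6900.

-2.6900


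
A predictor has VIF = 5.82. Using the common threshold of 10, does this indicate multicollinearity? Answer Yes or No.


The threshold is 10.
VIF = 5.82 is < 10.
Multicollinearity indication: No.

No


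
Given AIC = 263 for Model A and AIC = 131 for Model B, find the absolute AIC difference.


Absolute difference = |263 - 131| = 132.
The model with lower AIC (B) is preferred.

132


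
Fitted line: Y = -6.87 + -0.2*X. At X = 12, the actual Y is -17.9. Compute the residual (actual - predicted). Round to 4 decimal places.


Predicted = -6.87 + -0.2 * 12 = -9.2700.
Residual = -17.9 - -9.2700 = -8.6300.

-8.6300


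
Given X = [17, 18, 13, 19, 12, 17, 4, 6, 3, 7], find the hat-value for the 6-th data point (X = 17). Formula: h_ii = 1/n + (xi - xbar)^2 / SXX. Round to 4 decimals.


Mean of X: xbar = 11.6000.
SXX = 340.4000.
For X = 17: h = 1/10 + (17 - 11.6000)^2/340.4000 = 0.1857.

0.1857


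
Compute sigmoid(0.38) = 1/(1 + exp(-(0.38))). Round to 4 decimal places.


First, exp(-0.3800) = 0.6839.
Then sigma(z) = 1/(1 + 0.6839) = 0.5939.

0.5939


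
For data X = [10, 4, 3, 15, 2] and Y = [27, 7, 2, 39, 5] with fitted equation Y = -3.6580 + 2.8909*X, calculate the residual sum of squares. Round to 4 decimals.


Predicted values from Y = -3.6580 + 2.8909*X.
Residuals: [1.7490, -0.9056, -3.0147, -0.7055, 2.8762].
SSres = 21.7378.

21.7378


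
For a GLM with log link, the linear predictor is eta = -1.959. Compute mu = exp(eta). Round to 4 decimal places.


The inverse log link gives:
mu = exp(-1.959) = 0.1410.

0.1410


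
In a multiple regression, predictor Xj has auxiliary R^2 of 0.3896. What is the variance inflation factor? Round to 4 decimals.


Denominator: 1 - 0.3896 = 0.6104.
VIF = 1 / 0.6104 = 1.6383.

1.6383


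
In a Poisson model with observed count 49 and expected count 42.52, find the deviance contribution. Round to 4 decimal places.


Compute y*ln(y/mu) = 49*ln(49/42.52) = 49*0.141846 = 6.950454.
y - mu = 6.48.
D = 2*(6.950454 - (6.48)) = 0.940908, which rounds to 0.9409.

0.9409


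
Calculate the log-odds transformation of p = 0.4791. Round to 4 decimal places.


The odds are p/(1-p) = 0.4791 / 0.5209 = 0.9198.
logit(p) = ln(0.9198) = -0.0836.

-0.0836


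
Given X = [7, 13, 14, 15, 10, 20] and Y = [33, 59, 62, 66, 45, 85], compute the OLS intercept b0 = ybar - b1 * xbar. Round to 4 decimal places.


The slope is b1 = 4.0236.
Sample means are xbar = 13.1667 and ybar = 58.3333.
Intercept: b0 = 58.3333 - (4.0236)(13.1667) = 5.3558.

5.3558


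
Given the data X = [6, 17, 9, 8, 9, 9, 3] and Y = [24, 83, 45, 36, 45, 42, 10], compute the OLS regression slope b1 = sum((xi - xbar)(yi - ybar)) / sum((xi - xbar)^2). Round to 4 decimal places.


First compute the means: xbar = 8.7143, ybar = 40.7143.
Then S_xx = sum((xi - xbar)^2) = 109.4286.
S_xy = sum((xi - xbar)(yi - ybar)) = 577.4286.
b1 = S_xy / S_xx = 577.4286 / 109.4286 = 5.2768.

5.2768


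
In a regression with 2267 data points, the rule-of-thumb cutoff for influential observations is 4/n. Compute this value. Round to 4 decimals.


The threshold is 4/n.
4/2267 = 0.0018.

0.0018


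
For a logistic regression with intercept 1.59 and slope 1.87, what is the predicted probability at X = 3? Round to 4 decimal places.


z = 1.59 + 1.87 * 3 = 7.2000.
Sigmoid: P = 1 / (1 + exp(-7.2000)) = 0.9993.

0.9993


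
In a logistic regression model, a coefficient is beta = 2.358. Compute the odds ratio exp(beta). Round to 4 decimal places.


The odds ratio is computed as:
OR = e^(2.358) = 10.5698.

10.5698


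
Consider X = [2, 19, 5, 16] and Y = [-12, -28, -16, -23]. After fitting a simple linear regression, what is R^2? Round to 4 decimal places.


After computing the OLS fit (b0=-10.8122, b1=-0.8512):
SSres = 4.2122, SStot = 152.7500.
R^2 = 1 - 4.2122/152.7500 = 0.9724.

0.9724


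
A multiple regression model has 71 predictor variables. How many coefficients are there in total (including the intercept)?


Each predictor gets one coefficient, plus one intercept.
Total parameters = 71 + 1 = 72.

72


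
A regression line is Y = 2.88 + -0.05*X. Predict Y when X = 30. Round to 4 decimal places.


Substitute X = 30 into the equation:
Y = 2.88 + -0.05 * 30 = 2.88 + -1.5000 = 1.3800.

1.3800


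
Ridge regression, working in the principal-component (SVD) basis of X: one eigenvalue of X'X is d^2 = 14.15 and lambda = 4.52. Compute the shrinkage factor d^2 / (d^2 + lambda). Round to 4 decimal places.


Compute the denominator: 14.15 + 4.52 = 18.6700.
Shrinkage factor = 14.15 / 18.6700 = 0.7579.

0.7579


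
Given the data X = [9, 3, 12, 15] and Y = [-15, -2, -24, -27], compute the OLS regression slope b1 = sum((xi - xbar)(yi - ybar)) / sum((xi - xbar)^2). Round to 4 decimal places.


The sample means are xbar = 9.7500 and ybar = -17.0000.
Compute S_xx = 78.7500 and S_xy = -171.0000.
Slope b1 = S_xy / S_xx = -171.0000 / 78.7500 = -2.1714.

-2.1714


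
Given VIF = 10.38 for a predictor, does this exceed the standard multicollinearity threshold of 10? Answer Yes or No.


Compare VIF = 10.38 to the threshold of 10.
10.38 >= 10, so the answer is Yes.

Yes


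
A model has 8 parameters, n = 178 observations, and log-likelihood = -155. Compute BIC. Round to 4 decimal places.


k * ln(n) = 8 * ln(178) = 8 * 5.181784 = 41.454272.
-2 * loglik = -2 * (-155) = 310.
BIC = 41.454272 + 310 = 351.454272, which rounds to 351.4543.

351.4543


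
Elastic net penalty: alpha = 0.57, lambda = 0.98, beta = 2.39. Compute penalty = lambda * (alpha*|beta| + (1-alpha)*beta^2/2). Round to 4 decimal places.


alpha * |beta| = 0.57 * 2.39 = 1.3623.
(1-alpha) * beta^2/2 = 0.43 * 5.7121/2 = 1.2281.
Total = 0.98 * (1.3623 + 1.2281) = 2.5386.

2.5386


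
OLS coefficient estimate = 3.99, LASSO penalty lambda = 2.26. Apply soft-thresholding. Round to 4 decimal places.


|beta_OLS| = 3.99.
lambda = 2.26.
Since |beta| > lambda, coefficient = sign(beta)*(|beta| - lambda) = 1.7300.
Result = 1.7300.

1.7300


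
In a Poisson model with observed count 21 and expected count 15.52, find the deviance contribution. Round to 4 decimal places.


y/mu = 21/15.52 = 1.353093 (approx.), and ln(21/15.52) = 0.302393.
y * ln(y/mu) = 21 * 0.302393 = 6.350253.
y - mu = 5.48.
D = 2 * (6.350253 - 5.48) = 1.740506, which rounds to 1.7405.

1.7405


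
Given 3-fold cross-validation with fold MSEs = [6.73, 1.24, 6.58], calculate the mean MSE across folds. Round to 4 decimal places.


Total MSE across folds = 14.5500.
CV-MSE = 14.5500/3 = 4.8500.

4.8500


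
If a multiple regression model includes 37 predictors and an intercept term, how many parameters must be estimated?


Each predictor gets one coefficient, plus one intercept.
Total parameters = 37 + 1 = 38.

38


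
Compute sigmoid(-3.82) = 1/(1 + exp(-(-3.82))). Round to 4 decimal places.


Compute exp(3.8200) = 45.6042.
Sigmoid = 1 / (1 + 45.6042) = 1 / 46.6042 = 0.0215.

0.0215


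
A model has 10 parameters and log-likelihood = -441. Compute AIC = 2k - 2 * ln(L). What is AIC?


AIC = 2*10 - 2*(-441).
= 20 + 882 = 902.

902


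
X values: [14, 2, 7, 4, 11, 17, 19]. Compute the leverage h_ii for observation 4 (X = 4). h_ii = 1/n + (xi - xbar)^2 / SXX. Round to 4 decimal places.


Mean of X: xbar = 10.5714.
SXX = 253.7143.
For X = 4: h = 1/7 + (4 - 10.5714)^2/253.7143 = 0.3131.

0.3131


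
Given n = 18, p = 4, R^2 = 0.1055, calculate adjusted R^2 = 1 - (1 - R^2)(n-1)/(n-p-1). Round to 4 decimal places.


Using the formula:
(1 - 0.1055) = 0.8945.
Multiply by 17/13: 0.8945 * 17 = 15.2065, then 15.2065 / 13 = 1.1697.
Adj R^2 = 1 - 1.1697 = -0.1697.

-0.1697


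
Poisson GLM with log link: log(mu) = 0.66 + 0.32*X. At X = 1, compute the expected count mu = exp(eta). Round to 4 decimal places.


eta = 0.66 + 0.32 * 1 = 0.9800.
mu = exp(0.9800) = 2.6645.

2.6645


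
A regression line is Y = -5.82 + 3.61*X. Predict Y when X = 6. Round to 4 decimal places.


Substitute X = 6 into the equation:
Y = -5.82 + 3.61 * 6 = -5.82 + 21.6600 = 15.8400.

15.8400


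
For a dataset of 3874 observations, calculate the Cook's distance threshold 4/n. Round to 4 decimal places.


Using the rule of thumb:
Threshold = 4 / 3874 = 0.0010.

0.0010


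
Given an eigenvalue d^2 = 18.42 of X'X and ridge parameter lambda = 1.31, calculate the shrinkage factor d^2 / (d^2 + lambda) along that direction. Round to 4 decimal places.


Compute the denominator: 18.42 + 1.31 = 19.7300.
Shrinkage factor = 18.42 / 19.7300 = 0.9336.

0.9336


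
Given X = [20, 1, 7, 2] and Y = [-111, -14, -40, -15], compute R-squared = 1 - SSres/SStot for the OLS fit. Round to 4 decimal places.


Fit the OLS line: b0 = -5.8952, b1 = -5.2140.
SSres = 16.5153.
SStot = 6242.0000.
R^2 = 1 - 16.5153/6242.0000 = 0.9974.

0.9974


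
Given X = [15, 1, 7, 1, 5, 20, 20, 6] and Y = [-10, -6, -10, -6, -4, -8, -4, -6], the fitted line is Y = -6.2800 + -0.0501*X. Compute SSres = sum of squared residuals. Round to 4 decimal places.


For each point, residual = actual - predicted.
Residuals: [-2.9685, 0.3301, -3.3693, 0.3301, 2.5305, -0.7180, 3.2820, 0.5806].
Sum of squared residuals = 38.4097.

38.4097


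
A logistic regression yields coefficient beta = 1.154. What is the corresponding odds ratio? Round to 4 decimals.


exp(1.154) = 3.1709.
So the odds ratio is 3.1709.

3.1709


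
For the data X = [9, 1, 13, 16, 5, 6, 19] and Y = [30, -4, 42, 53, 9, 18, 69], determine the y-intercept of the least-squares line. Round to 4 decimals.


First find the slope: b1 = 3.9581.
Means: xbar = 9.8571, ybar = 31.0000.
b0 = ybar - b1 * xbar = 31.0000 - 3.9581 * 9.8571 = -8.0155.

-8.0155


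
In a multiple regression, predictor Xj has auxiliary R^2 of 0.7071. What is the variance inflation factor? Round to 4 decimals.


Denominator: 1 - 0.7071 = 0.2929.
VIF = 1 / 0.2929 = 3.4141.

3.4141


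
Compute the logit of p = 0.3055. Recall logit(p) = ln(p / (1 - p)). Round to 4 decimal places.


Compute the odds: 0.3055/0.6945 = 0.4399.
Take the natural log: ln(0.4399) = -0.8212.

-0.8212


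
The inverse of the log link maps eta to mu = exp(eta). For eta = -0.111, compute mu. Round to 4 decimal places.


Apply the inverse link:
mu = e^-0.111 = 0.8949.

0.8949


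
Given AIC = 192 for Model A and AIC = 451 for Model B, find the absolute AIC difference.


Compute |192 - 451| = 259.
Model A has the smaller AIC.

259


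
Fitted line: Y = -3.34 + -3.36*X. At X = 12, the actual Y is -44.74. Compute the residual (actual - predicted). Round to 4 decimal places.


Fitted value at X = 12 is yhat = -3.34 + -3.36*12 = -43.6600.
Residual = -44.74 - -43.6600 = -1.0800.

-1.0800


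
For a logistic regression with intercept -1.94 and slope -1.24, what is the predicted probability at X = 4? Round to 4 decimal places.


Compute z = -1.94 + (-1.24)(4) = -6.9000.
exp(-z) = 992.2747.
P = 1/(1 + 992.2747) = 0.0010.

0.0010


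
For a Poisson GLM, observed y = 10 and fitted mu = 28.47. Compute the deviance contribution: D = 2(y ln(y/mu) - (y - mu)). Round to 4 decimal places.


First: ln(10/28.47) = -1.046266.
Then: 10 * -1.046266 = -10.462660.
y - mu = 10 - 28.47 = -18.47.
D = 2(-10.462660 - -18.47) = 16.014680, which rounds to 16.0147.

16.0147


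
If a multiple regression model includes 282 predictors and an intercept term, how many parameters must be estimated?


Total coefficients = number of predictors + 1 (for the intercept).
= 282 + 1 = 283.

283


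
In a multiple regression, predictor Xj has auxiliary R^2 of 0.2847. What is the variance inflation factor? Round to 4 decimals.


Denominator: 1 - 0.2847 = 0.7153.
VIF = 1 / 0.7153 = 1.3980.

1.3980


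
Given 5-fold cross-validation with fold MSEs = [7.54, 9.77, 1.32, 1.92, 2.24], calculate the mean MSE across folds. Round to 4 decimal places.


Sum of fold MSEs = 22.7900.
Average = 22.7900 / 5 = 4.5580.

4.5580


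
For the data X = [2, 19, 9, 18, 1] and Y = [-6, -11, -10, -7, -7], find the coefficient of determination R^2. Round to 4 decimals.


After computing the OLS fit (b0=-6.7779, b1=-0.1451):
SSres = 12.6761, SStot = 18.8000.
R^2 = 1 - 12.6761/18.8000 = 0.3257.

0.3257


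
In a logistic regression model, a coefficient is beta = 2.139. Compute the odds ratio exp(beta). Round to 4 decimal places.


Odds ratio = exp(beta) = exp(2.139).
= 8.4909.

8.4909


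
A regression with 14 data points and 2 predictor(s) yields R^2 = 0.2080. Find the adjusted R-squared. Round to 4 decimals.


Plug in: Adj R^2 = 1 - (1 - 0.2080) * 13/11.
= 1 - 0.7920 * 13/11
= 1 - 10.2960 / 11
= 1 - 0.9360 = 0.0640.

0.0640


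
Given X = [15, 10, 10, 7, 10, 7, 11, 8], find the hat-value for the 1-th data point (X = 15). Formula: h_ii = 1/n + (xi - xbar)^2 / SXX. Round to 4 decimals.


Mean of X: xbar = 9.7500.
SXX = 47.5000.
For X = 15: h = 1/8 + (15 - 9.7500)^2/47.5000 = 0.7053.

0.7053


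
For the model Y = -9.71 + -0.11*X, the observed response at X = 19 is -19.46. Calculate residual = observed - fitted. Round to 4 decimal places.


Compute yhat = -9.71 + (-0.11)(19) = -11.8000.
Residual = actual - predicted = -19.46 - -11.8000 = -7.6600.

-7.6600


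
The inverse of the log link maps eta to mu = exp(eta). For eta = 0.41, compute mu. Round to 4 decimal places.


Apply the inverse link:
mu = e^0.41 = 1.5068.

1.5068


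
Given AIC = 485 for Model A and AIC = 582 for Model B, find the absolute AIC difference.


Compute |485 - 582| = 97.
Model A has the smaller AIC.

97


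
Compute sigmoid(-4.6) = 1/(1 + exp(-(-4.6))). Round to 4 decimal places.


exp(4.6000) = 99.4843.
1 + exp(-z) = 100.4843.
sigmoid = 1/100.4843 = 0.0100.

0.0100


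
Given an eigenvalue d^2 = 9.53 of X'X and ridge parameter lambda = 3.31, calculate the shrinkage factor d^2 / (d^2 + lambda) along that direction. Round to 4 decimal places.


Compute the denominator: 9.53 + 3.31 = 12.8400.
Shrinkage factor = 9.53 / 12.8400 = 0.7422.

0.7422


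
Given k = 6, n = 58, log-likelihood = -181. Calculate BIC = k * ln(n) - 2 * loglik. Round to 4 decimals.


ln(58) = 4.060443.
k * ln(n) = 6 * 4.060443 = 24.362658.
-2L = 362.
BIC = 24.362658 + 362 = 386.362658, which rounds to 386.3627.

386.3627


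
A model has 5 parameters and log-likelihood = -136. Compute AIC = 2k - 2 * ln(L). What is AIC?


AIC = 2*5 - 2*(-136).
= 10 + 272 = 282.

282


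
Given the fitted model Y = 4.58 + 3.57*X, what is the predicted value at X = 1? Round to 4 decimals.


Substitute X = 1 into the equation:
Y = 4.58 + 3.57 * 1 = 4.58 + 3.5700 = 8.1500.

8.1500


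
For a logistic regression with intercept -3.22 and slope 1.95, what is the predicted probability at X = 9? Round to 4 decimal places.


Linear predictor: z = -3.22 + 1.95 * 9 = 14.3300.
P = 1/(1 + exp(-14.3300)) = 1/(1 + 0.0000) = 1.0000.

1.0000


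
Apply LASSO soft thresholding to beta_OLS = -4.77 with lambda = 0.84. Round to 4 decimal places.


|beta_OLS| = 4.77.
lambda = 0.84.
Since |beta| > lambda, coefficient = sign(beta)*(|beta| - lambda) = -3.9300.
Result = -3.9300.

-3.9300


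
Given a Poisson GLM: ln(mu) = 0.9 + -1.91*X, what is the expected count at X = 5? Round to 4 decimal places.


Compute eta = 0.9 + -1.91 * 5 = -8.6500.
Apply inverse link: mu = e^-8.6500 = 0.0002.

0.0002


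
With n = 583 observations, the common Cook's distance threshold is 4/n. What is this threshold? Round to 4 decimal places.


Using the rule of thumb:
Threshold = 4 / 583 = 0.0069.

0.0069


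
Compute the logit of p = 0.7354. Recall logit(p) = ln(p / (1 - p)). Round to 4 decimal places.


1 - p = 0.2646.
p/(1-p) = 2.7793.
logit = ln(2.7793) = 1.0222.

1.0222


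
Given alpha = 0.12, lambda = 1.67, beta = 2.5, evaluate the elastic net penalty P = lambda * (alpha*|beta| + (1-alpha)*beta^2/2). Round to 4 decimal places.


Compute:
L1 = 0.12 * 2.5 = 0.3000.
L2 = 0.88 * 2.5^2 / 2 = 2.7500.
Penalty = 1.67 * (0.3000 + 2.7500) = 5.0935.

5.0935


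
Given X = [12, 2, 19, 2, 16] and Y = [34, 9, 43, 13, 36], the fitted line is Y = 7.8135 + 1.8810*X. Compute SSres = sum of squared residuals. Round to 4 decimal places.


Compute predicted values, then residuals = yi - yhat_i.
Residuals: [3.6145, -2.5755, -0.5525, 1.4245, -1.9095].
SSres = sum(residual^2) = 25.6785.

25.6785


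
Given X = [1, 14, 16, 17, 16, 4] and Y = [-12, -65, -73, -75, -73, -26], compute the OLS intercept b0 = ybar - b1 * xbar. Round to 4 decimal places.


Compute b1 = -3.9658 from the OLS formula.
With xbar = 11.3333 and ybar = -54.0000, the intercept is:
b0 = -54.0000 - -3.9658 * 11.3333 = -9.0548.

-9.0548


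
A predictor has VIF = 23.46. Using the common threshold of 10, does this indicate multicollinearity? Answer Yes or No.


Check: VIF = 23.46 vs threshold = 10.
Since 23.46 >= 10, the answer is Yes.

Yes


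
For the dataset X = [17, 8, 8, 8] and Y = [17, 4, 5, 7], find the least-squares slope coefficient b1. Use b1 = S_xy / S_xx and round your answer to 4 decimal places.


First compute the means: xbar = 10.2500, ybar = 8.2500.
Then S_xx = sum((xi - xbar)^2) = 60.7500.
S_xy = sum((xi - xbar)(yi - ybar)) = 78.7500.
b1 = S_xy / S_xx = 78.7500 / 60.7500 = 1.2963.

1.2963


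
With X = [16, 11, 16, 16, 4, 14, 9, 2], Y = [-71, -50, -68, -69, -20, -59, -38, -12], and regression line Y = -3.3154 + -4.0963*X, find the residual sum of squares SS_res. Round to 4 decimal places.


For each point, residual = actual - predicted.
Residuals: [-2.1438, -1.6253, 0.8562, -0.1438, -0.2994, 1.6636, 2.1821, -0.4920].
Sum of squared residuals = 15.8521.

15.8521


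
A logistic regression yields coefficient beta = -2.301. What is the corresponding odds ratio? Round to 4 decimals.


exp(-2.301) = 0.1002.
So the odds ratio is 0.1002.

0.1002


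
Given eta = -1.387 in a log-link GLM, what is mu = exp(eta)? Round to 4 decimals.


mu = exp(eta) = exp(-1.387).
= 0.2498.

0.2498


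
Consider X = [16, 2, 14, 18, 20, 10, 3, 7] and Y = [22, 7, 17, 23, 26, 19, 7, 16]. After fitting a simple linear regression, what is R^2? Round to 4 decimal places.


Fit the OLS line: b0 = 6.0737, b1 = 0.9823.
SSres = 32.7734.
SStot = 346.8750.
R^2 = 1 - 32.7734/346.8750 = 0.9055.

0.9055


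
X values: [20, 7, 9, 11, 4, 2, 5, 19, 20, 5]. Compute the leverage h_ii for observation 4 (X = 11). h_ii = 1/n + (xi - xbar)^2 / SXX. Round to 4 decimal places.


n = 10, xbar = 10.2000.
SXX = sum((xi - xbar)^2) = 441.6000.
h = 1/10 + (11 - 10.2000)^2 / 441.6000 = 0.1014.

0.1014


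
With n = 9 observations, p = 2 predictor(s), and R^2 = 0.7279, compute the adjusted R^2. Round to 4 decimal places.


Plug in: Adj R^2 = 1 - (1 - 0.7279) * 8/6.
= 1 - 0.2721 * 8/6
= 1 - 2.1768 / 6
= 1 - 0.3628 = 0.6372.

0.6372


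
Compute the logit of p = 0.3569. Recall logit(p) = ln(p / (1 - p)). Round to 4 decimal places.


The odds are p/(1-p) = 0.3569 / 0.6431 = 0.5550.
logit(p) = ln(0.5550) = -0.5888.

-0.5888


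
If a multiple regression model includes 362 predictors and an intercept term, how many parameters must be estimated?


Each predictor gets one coefficient, plus one intercept.
Total parameters = 362 + 1 = 363.

363


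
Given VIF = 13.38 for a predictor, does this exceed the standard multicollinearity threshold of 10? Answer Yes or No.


The threshold is 10.
VIF = 13.38 is >= 10.
Multicollinearity indication: Yes.

Yes


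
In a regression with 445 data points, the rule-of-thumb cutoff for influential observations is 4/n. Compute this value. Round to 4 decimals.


Using the rule of thumb:
Threshold = 4 / 445 = 0.0090.

0.0090


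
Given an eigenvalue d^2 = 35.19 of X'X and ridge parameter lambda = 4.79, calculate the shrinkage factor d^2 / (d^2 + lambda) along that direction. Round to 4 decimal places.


Compute the denominator: 35.19 + 4.79 = 39.9800.
Shrinkage factor = 35.19 / 39.9800 = 0.8802.

0.8802


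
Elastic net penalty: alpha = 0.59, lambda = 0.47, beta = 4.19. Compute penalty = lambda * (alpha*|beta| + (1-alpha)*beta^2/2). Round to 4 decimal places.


L1 component = 0.59 * |4.19| = 2.4721.
L2 component = 0.41 * 4.19^2 / 2 = 3.5990.
Penalty = 0.47 * (2.4721 + 3.5990) = 0.47 * 6.0711 = 2.8534.

2.8534


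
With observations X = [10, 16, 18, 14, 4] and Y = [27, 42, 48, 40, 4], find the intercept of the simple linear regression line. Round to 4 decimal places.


The slope is b1 = 3.1299.
Sample means are xbar = 12.4000 and ybar = 32.2000.
Intercept: b0 = 32.2000 - (3.1299)(12.4000) = -6.6104.

-6.6104


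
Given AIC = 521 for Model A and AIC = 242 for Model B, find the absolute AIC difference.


|AIC_A - AIC_B| = |521 - 242| = 279.
Model B is preferred (lower AIC).

279


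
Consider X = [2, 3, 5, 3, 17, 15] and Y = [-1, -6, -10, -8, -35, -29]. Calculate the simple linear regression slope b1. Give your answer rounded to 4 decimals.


First compute the means: xbar = 7.5000, ybar = -14.8333.
Then S_xx = sum((xi - xbar)^2) = 223.5000.
S_xy = sum((xi - xbar)(yi - ybar)) = -456.5000.
b1 = S_xy / S_xx = -456.5000 / 223.5000 = -2.0425.

-2.0425


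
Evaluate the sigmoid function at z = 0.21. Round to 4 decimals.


First, exp(-0.2100) = 0.8106.
Then sigma(z) = 1/(1 + 0.8106) = 0.5523.

0.5523


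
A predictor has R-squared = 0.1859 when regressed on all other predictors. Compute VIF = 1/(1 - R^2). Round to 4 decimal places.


Denominator: 1 - 0.1859 = 0.8141.
VIF = 1 / 0.8141 = 1.2284.

1.2284


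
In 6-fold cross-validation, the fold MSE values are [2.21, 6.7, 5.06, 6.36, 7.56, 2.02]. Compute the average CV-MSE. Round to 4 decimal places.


Add all fold MSEs: 29.9100.
Divide by k = 6: 29.9100/6 = 4.9850.

4.9850


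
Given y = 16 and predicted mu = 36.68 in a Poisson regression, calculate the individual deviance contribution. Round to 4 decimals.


First: ln(16/36.68) = -0.829643.
Then: 16 * -0.829643 = -13.274288.
y - mu = 16 - 36.68 = -20.68.
D = 2(-13.274288 - -20.68) = 14.811424, which rounds to 14.8114.

14.8114


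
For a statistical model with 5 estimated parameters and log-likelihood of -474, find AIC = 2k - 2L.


Compute:
2k = 2*5 = 10.
-2*loglik = -2*(-474) = 948.
AIC = 10 + 948 = 958.

958


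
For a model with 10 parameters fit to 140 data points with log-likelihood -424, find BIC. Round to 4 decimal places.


ln(140) = 4.941642.
k * ln(n) = 10 * 4.941642 = 49.416420.
-2L = 848.
BIC = 49.416420 + 848 = 897.416420, which rounds to 897.4164.

897.4164


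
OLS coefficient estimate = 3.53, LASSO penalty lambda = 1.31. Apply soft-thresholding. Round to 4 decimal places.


Check: |3.53| = 3.53 vs lambda = 1.31.
Since |beta| > lambda, coefficient = sign(beta)*(|beta| - lambda) = 2.2200.
Soft-thresholded coefficient = 2.2200.

2.2200


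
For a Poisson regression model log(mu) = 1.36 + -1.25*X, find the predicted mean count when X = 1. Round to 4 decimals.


eta = 1.36 + -1.25 * 1 = 0.1100.
mu = exp(0.1100) = 1.1163.

1.1163


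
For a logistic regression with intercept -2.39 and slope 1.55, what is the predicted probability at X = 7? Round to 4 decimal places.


z = -2.39 + 1.55 * 7 = 8.4600.
Sigmoid: P = 1 / (1 + exp(-8.4600)) = 0.9998.

0.9998


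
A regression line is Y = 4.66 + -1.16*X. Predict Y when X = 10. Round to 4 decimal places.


Plug X = 10 into Y = 4.66 + -1.16*X:
Y = 4.66 + -11.6000 = -6.9400.

-6.9400


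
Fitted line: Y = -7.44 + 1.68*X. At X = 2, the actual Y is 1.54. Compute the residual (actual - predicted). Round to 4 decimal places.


Predicted = -7.44 + 1.68 * 2 = -4.0800.
Residual = 1.54 - -4.0800 = 5.6200.

5.6200


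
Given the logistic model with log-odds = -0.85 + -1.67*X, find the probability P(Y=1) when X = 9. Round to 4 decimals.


Linear predictor: z = -0.85 + -1.67 * 9 = -15.8800.
P = 1/(1 + exp(15.8800)) = 1/(1 + 7881273.0236) = 0.0000.

0.0000


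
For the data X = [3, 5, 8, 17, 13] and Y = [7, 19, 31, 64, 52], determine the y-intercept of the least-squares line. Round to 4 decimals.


First find the slope: b1 = 4.0392.
Means: xbar = 9.2000, ybar = 34.6000.
b0 = ybar - b1 * xbar = 34.6000 - 4.0392 * 9.2000 = -2.5602.

-2.5602


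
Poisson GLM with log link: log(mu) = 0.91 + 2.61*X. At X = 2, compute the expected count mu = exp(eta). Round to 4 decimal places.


Linear predictor: eta = 0.91 + (2.61)(2) = 6.1300.
Expected count: mu = exp(6.1300) = 459.4362.

459.4362


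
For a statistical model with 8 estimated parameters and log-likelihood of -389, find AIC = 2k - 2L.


AIC = 2k - 2*loglik = 2(8) - 2(-389).
= 16 + 778 = 794.

794


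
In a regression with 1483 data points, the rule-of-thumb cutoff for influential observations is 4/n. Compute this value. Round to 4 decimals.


Cook's distance cutoff = 4/n = 4/1483.
= 0.0027.

0.0027


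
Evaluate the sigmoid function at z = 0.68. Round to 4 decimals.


Compute exp(-0.6800) = 0.5066.
Sigmoid = 1 / (1 + 0.5066) = 1 / 1.5066 = 0.6637.

0.6637


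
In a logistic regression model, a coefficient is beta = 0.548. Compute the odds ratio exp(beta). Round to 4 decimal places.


The odds ratio is computed as:
OR = e^(0.548) = 1.7298.

1.7298
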